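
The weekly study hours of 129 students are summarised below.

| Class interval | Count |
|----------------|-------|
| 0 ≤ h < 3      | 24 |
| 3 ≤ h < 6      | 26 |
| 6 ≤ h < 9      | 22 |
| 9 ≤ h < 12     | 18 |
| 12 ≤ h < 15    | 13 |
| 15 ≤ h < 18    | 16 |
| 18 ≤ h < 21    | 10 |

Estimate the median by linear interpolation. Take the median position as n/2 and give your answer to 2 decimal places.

7.98

Cumulative frequencies: 24, 50, 72, 90, 103, 119, 129
n = 129; position = n/2 = 64.5.
This falls in the class 6 ≤ h < 9: L = 6, F = 50, f = 22, h = 3.
Median ≈ 6 + ((64.5 − 50) / 22) × 3 = 7.9773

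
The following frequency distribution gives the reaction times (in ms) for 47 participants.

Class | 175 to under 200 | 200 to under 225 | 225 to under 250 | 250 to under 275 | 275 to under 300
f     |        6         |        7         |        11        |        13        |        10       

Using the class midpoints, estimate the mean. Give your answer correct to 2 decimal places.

Midpoints: 187.5, 212.5, 237.5, 262.5, 287.5
Σfm = 6×187.5 + 7×212.5 + 11×237.5 + 13×262.5 + 10×287.5 = 11512.5
n = Σf = 47
Mean = 11512.5 / 47 = 244.9468

244.95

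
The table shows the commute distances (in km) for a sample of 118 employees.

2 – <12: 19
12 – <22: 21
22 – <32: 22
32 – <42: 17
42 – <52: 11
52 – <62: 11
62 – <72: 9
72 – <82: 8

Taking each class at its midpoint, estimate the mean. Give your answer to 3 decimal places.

34.542

Midpoints: 7, 17, 27, 37, 47, 57, 67, 77
Σfm = 19×7 + 21×17 + 22×27 + 17×37 + 11×47 + 11×57 + 9×67 + 8×77 = 4076
n = Σf = 118
Mean = 4076 / 118 = 34.5424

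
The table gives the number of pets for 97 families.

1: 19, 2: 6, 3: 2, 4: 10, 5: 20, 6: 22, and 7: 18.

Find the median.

Cumulative frequencies: 19, 25, 27, 37, 57, 79, 97
n = 97, so the median is the value in position (n+1)/2 = 49.
Position 49 falls at value 5.

5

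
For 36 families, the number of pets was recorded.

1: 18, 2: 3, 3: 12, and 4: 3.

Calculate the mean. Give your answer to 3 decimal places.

Values: 1, 2, 3, 4
Σfx = 18×1 + 3×2 + 12×3 + 3×4 = 72
n = Σf = 36
Mean = 72 / 36 = 2.0000

2.000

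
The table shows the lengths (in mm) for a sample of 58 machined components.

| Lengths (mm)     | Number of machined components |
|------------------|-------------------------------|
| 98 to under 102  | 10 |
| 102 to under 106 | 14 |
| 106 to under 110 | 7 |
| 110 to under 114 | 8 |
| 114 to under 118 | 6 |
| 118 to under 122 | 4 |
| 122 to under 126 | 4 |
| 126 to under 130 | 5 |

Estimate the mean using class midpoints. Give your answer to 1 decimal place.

Midpoints: 100, 104, 108, 112, 116, 120, 124, 128
Σfm = 10×100 + 14×104 + 7×108 + 8×112 + 6×116 + 4×120 + 4×124 + 5×128 = 6420
n = Σf = 58
Mean = 6420 / 58 = 110.6897

110.7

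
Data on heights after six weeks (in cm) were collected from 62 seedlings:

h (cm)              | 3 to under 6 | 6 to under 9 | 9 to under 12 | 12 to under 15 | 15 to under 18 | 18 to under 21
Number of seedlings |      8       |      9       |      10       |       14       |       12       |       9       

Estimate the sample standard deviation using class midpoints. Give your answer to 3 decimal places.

4.831

Midpoints: 4.5, 7.5, 10.5, 13.5, 16.5, 19.5
n = 62, Σfm = 771, mean = 12.4355
Σfm² = 11011.5
Σf(m − x̄)² = Σfm² − (Σfm)²/n = 11011.5 − 771²/62 = 1423.7419
Sample variance = 1423.7419 / 61 = 23.3400
Standard deviation = √23.3400 = 4.8312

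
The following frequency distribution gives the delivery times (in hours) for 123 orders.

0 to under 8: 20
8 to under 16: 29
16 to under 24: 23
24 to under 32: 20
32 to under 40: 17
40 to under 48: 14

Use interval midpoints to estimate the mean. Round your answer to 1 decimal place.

Midpoints: 4, 12, 20, 28, 36, 44
Σfm = 20×4 + 29×12 + 23×20 + 20×28 + 17×36 + 14×44 = 2676
n = Σf = 123
Mean = 2676 / 123 = 21.7561

21.8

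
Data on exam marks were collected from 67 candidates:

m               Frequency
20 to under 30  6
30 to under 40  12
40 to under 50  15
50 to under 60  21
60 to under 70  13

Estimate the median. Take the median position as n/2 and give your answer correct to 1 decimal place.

50.2

Cumulative frequencies: 6, 18, 33, 54, 67
n = 67; position = n/2 = 33.5.
This falls in the class 50 to under 60: L = 50, F = 33, f = 21, h = 10.
Median ≈ 50 + ((33.5 − 33) / 21) × 10 = 50.2381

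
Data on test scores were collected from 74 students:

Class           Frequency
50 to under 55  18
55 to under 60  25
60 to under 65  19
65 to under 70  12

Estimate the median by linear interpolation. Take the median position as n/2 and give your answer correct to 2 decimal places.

58.80

Cumulative frequencies: 18, 43, 62, 74
n = 74; position = n/2 = 37.
This falls in the class 55 to under 60: L = 55, F = 18, f = 25, h = 5.
Median ≈ 55 + ((37 − 18) / 25) × 5 = 58.8000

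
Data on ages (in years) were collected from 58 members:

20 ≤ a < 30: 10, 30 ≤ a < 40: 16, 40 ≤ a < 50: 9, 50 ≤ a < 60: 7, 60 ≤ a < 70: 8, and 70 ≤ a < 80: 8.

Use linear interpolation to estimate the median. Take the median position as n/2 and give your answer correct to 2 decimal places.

43.33

Cumulative frequencies: 10, 26, 35, 42, 50, 58
n = 58; position = n/2 = 29.
This falls in the class 40 ≤ a < 50: L = 40, F = 26, f = 9, h = 10.
Median ≈ 40 + ((29 − 26) / 9) × 10 = 43.3333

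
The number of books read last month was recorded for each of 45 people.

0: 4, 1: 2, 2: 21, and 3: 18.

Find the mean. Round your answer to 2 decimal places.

2.18

Values: 0, 1, 2, 3
Σfx = 4×0 + 2×1 + 21×2 + 18×3 = 98
n = Σf = 45
Mean = 98 / 45 = 2.1778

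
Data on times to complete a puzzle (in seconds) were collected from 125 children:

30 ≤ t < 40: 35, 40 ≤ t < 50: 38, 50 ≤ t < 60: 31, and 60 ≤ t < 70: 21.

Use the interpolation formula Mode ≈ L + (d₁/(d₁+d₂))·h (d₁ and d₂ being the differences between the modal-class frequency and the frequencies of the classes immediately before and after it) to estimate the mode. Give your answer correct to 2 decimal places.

43.00

Modal class: 40 ≤ t < 50 (highest frequency 38).
d₁ = 38 − 35 = 3, d₂ = 38 − 31 = 7
Mode ≈ 40 + (3/(3+7)) × 10 = 40 + 3.0000 = 43.0000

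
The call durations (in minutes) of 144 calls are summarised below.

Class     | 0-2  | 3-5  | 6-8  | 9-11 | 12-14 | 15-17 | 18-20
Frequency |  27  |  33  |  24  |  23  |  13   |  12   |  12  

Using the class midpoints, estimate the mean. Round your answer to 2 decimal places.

7.96

Midpoints: 1, 4, 7, 10, 13, 16, 19
Σfm = 27×1 + 33×4 + 24×7 + 23×10 + 13×13 + 12×16 + 12×19 = 1146
n = Σf = 144
Mean = 1146 / 144 = 7.9583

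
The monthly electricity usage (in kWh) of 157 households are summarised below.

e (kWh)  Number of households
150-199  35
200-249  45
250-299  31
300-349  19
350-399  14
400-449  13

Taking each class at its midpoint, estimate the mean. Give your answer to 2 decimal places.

Midpoints: 174.5, 224.5, 274.5, 324.5, 374.5, 424.5
Σfm = 35×174.5 + 45×224.5 + 31×274.5 + 19×324.5 + 14×374.5 + 13×424.5 = 41646.5
n = Σf = 157
Mean = 41646.5 / 157 = 265.2643

265.26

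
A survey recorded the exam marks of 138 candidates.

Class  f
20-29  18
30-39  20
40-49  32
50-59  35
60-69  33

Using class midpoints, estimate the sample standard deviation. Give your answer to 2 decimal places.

13.35

Midpoints: 24.5, 34.5, 44.5, 54.5, 64.5
n = 138, Σfm = 6591, mean = 47.7609
Σfm² = 339224.5
Σf(m − x̄)² = Σfm² − (Σfm)²/n = 339224.5 − 6591²/138 = 24432.6087
Sample variance = 24432.6087 / 137 = 178.3402
Standard deviation = √178.3402 = 13.3544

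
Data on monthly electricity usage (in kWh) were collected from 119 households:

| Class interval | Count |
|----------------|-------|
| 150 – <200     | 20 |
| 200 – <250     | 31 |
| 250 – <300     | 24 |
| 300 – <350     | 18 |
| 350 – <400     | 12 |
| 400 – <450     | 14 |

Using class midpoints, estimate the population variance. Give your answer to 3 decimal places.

6335.711

Midpoints: 175, 225, 275, 325, 375, 425
n = 119, Σfm = 33375, mean = 280.4622
Σfm² = 10114375
Σf(m − x̄)² = Σfm² − (Σfm)²/n = 10114375 − 33375²/119 = 753949.5798
Population variance = 753949.5798 / 119 = 6335.7108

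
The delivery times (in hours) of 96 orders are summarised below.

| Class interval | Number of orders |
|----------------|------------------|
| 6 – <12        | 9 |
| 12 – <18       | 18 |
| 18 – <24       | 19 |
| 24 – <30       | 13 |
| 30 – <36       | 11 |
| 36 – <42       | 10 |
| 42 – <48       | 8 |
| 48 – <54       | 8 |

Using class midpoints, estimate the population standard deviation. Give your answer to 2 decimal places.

12.59

Midpoints: 9, 15, 21, 27, 33, 39, 45, 51
n = 96, Σfm = 2622, mean = 27.3125
Σfm² = 86832
Σf(m − x̄)² = Σfm² − (Σfm)²/n = 86832 − 2622²/96 = 15218.6250
Population variance = 15218.6250 / 96 = 158.5273
Standard deviation = √158.5273 = 12.5908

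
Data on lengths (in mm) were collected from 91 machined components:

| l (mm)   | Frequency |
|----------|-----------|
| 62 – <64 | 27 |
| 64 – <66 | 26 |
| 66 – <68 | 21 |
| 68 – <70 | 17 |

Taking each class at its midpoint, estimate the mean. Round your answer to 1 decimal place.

65.6

Midpoints: 63, 65, 67, 69
Σfm = 27×63 + 26×65 + 21×67 + 17×69 = 5971
n = Σf = 91
Mean = 5971 / 91 = 65.6154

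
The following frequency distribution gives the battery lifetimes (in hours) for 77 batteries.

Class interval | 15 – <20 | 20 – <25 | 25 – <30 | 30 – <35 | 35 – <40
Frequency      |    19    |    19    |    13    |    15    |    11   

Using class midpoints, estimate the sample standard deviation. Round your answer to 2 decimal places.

7.00

Midpoints: 17.5, 22.5, 27.5, 32.5, 37.5
n = 77, Σfm = 2017.5, mean = 26.2013
Σfm² = 56581.25
Σf(m − x̄)² = Σfm² − (Σfm)²/n = 56581.25 − 2017.5²/77 = 3720.1299
Sample variance = 3720.1299 / 76 = 48.9491
Standard deviation = √48.9491 = 6.9964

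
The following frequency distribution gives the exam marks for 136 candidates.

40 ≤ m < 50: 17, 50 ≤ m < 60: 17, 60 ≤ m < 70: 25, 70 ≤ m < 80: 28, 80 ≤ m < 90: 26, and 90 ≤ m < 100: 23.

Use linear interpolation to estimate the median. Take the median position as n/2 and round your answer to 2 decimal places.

73.21

Cumulative frequencies: 17, 34, 59, 87, 113, 136
n = 136; position = n/2 = 68.
This falls in the class 70 ≤ m < 80: L = 70, F = 59, f = 28, h = 10.
Median ≈ 70 + ((68 − 59) / 28) × 10 = 73.2143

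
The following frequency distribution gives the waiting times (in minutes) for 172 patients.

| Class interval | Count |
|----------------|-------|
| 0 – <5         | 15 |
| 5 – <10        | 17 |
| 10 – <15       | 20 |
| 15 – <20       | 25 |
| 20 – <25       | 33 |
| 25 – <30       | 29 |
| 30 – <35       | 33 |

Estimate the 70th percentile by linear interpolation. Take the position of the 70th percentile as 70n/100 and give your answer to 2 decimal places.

Cumulative frequencies: 15, 32, 52, 77, 110, 139, 172
n = 172; position = 70n/100 = 120.4.
This falls in the class 25 – <30: L = 25, F = 110, f = 29, h = 5.
70th percentile ≈ 25 + ((120.4 − 110) / 29) × 5 = 26.7931

26.79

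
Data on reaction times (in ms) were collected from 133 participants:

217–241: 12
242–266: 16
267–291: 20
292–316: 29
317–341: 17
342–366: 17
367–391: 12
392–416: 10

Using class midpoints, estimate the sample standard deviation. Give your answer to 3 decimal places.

50.263

Midpoints: 229, 254, 279, 304, 329, 354, 379, 404
n = 133, Σfm = 41407, mean = 311.3308
Σfm² = 13224753
Σf(m − x̄)² = Σfm² − (Σfm)²/n = 13224753 − 41407²/133 = 333477.4436
Sample variance = 333477.4436 / 132 = 2526.3443
Standard deviation = √2526.3443 = 50.2628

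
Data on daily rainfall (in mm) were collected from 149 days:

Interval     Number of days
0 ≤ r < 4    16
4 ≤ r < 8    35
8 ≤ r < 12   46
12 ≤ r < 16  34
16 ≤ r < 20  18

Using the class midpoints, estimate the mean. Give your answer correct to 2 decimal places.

10.08

Midpoints: 2, 6, 10, 14, 18
Σfm = 16×2 + 35×6 + 46×10 + 34×14 + 18×18 = 1502
n = Σf = 149
Mean = 1502 / 149 = 10.0805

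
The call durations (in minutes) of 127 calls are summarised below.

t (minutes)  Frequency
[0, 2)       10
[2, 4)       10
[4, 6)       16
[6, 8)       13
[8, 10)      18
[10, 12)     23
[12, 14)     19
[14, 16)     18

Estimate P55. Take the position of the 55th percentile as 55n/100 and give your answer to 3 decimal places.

10.248

Cumulative frequencies: 10, 20, 36, 49, 67, 90, 109, 127
n = 127; position = 55n/100 = 69.85.
This falls in the class [10, 12): L = 10, F = 67, f = 23, h = 2.
55th percentile ≈ 10 + ((69.85 − 67) / 23) × 2 = 10.2478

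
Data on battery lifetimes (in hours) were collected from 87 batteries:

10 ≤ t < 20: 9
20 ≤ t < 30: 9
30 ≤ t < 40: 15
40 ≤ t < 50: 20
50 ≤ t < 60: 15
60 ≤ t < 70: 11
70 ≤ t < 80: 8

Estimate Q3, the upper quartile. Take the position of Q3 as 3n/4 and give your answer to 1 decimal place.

Cumulative frequencies: 9, 18, 33, 53, 68, 79, 87
n = 87; position = 3n/4 = 65.25.
This falls in the class 50 ≤ t < 60: L = 50, F = 53, f = 15, h = 10.
Upper quartile ≈ 50 + ((65.25 − 53) / 15) × 10 = 58.1667

58.2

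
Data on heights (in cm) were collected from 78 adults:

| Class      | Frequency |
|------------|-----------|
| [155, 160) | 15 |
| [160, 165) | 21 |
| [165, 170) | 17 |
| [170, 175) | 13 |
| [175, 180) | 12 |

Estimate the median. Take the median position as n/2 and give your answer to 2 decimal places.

Cumulative frequencies: 15, 36, 53, 66, 78
n = 78; position = n/2 = 39.
This falls in the class [165, 170): L = 165, F = 36, f = 17, h = 5.
Median ≈ 165 + ((39 − 36) / 17) × 5 = 165.8824

165.88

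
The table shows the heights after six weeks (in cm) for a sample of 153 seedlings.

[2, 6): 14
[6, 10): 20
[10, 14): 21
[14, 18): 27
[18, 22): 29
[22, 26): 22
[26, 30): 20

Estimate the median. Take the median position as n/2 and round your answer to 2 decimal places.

Cumulative frequencies: 14, 34, 55, 82, 111, 133, 153
n = 153; position = n/2 = 76.5.
This falls in the class [14, 18): L = 14, F = 55, f = 27, h = 4.
Median ≈ 14 + ((76.5 − 55) / 27) × 4 = 17.1852

17.19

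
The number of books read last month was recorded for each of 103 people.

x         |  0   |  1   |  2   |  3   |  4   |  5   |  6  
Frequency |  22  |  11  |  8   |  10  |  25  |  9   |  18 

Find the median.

Cumulative frequencies: 22, 33, 41, 51, 76, 85, 103
n = 103, so the median is the value in position (n+1)/2 = 52.
Position 52 falls at value 4.

4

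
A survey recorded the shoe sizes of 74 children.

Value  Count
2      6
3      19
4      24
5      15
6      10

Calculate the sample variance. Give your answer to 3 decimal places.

1.340

Values: 2, 3, 4, 5, 6
n = 74, Σfx = 300, mean = 4.0541
Σfx² = 1314
Σf(x − x̄)² = Σfx² − (Σfx)²/n = 1314 − 300²/74 = 97.7838
Sample variance = 97.7838 / 73 = 1.3395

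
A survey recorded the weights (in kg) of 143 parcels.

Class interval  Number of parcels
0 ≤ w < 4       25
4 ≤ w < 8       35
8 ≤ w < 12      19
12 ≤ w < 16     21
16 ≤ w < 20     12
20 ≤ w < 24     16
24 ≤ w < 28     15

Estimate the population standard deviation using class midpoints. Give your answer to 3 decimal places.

Midpoints: 2, 6, 10, 14, 18, 22, 26
n = 143, Σfm = 1702, mean = 11.9021
Σfm² = 29148
Σf(m − x̄)² = Σfm² − (Σfm)²/n = 29148 − 1702²/143 = 8890.6294
Population variance = 8890.6294 / 143 = 62.1722
Standard deviation = √62.1722 = 7.8849

7.885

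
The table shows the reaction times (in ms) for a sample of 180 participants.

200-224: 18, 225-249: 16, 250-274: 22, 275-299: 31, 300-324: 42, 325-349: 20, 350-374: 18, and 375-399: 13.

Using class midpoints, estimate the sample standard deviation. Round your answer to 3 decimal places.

Midpoints: 212, 237, 262, 287, 312, 337, 362, 387
n = 180, Σfm = 53660, mean = 298.1111
Σfm² = 16436920
Σf(m − x̄)² = Σfm² − (Σfm)²/n = 16436920 − 53660²/180 = 440277.7778
Sample variance = 440277.7778 / 179 = 2459.6524
Standard deviation = √2459.6524 = 49.5949

49.595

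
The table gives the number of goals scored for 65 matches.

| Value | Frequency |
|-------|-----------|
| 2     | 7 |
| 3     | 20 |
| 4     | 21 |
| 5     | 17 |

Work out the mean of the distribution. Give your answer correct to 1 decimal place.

3.7

Values: 2, 3, 4, 5
Σfx = 7×2 + 20×3 + 21×4 + 17×5 = 243
n = Σf = 65
Mean = 243 / 65 = 3.7385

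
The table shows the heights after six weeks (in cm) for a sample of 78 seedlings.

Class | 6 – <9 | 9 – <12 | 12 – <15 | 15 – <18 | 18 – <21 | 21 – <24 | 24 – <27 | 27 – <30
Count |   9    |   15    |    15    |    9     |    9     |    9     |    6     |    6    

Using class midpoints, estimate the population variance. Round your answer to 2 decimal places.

Midpoints: 7.5, 10.5, 13.5, 16.5, 19.5, 22.5, 25.5, 28.5
n = 78, Σfm = 1278, mean = 16.3846
Σfm² = 24097.5
Σf(m − x̄)² = Σfm² − (Σfm)²/n = 24097.5 − 1278²/78 = 3157.9615
Population variance = 3157.9615 / 78 = 40.4867

40.49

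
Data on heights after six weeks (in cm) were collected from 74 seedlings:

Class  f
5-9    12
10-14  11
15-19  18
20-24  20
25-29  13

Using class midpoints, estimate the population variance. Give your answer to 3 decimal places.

43.704

Midpoints: 7, 12, 17, 22, 27
n = 74, Σfm = 1313, mean = 17.7432
Σfm² = 26531
Σf(m − x̄)² = Σfm² − (Σfm)²/n = 26531 − 1313²/74 = 3234.1216
Population variance = 3234.1216 / 74 = 43.7043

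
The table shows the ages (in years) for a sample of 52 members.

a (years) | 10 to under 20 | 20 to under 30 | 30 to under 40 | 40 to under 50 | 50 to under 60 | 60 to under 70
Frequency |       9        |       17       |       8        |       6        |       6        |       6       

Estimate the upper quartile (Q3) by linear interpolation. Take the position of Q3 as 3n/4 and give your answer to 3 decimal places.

48.333

Cumulative frequencies: 9, 26, 34, 40, 46, 52
n = 52; position = 3n/4 = 39.
This falls in the class 40 to under 50: L = 40, F = 34, f = 6, h = 10.
Upper quartile ≈ 40 + ((39 − 34) / 6) × 10 = 48.3333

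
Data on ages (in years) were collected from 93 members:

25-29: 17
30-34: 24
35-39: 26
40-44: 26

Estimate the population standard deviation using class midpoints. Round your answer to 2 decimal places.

Midpoints: 27, 32, 37, 42
n = 93, Σfm = 3281, mean = 35.2796
Σfm² = 118427
Σf(m − x̄)² = Σfm² − (Σfm)²/n = 118427 − 3281²/93 = 2674.7312
Population variance = 2674.7312 / 93 = 28.7606
Standard deviation = √28.7606 = 5.3629

5.36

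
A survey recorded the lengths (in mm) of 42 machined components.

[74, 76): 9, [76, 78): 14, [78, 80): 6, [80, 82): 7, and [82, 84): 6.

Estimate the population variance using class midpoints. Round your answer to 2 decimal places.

Midpoints: 75, 77, 79, 81, 83
n = 42, Σfm = 3292, mean = 78.3810
Σfm² = 258338
Σf(m − x̄)² = Σfm² − (Σfm)²/n = 258338 − 3292²/42 = 307.9048
Population variance = 307.9048 / 42 = 7.3311

7.33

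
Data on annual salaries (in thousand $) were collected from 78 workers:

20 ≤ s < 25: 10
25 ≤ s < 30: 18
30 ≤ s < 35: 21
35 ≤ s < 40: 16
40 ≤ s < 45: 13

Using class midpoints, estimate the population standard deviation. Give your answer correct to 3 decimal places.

6.350

Midpoints: 22.5, 27.5, 32.5, 37.5, 42.5
n = 78, Σfm = 2555, mean = 32.7564
Σfm² = 86837.5
Σf(m − x̄)² = Σfm² − (Σfm)²/n = 86837.5 − 2555²/78 = 3144.8718
Population variance = 3144.8718 / 78 = 40.3189
Standard deviation = √40.3189 = 6.3497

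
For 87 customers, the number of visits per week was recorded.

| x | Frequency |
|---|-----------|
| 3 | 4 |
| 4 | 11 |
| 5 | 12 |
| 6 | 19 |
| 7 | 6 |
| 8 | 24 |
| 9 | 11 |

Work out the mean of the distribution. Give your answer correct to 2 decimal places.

6.47

Values: 3, 4, 5, 6, 7, 8, 9
Σfx = 4×3 + 11×4 + 12×5 + 19×6 + 6×7 + 24×8 + 11×9 = 563
n = Σf = 87
Mean = 563 / 87 = 6.4713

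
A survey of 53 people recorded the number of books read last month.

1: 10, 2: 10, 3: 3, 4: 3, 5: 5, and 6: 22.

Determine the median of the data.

Cumulative frequencies: 10, 20, 23, 26, 31, 53
n = 53, so the median is the value in position (n+1)/2 = 27.
Position 27 falls at value 5.

5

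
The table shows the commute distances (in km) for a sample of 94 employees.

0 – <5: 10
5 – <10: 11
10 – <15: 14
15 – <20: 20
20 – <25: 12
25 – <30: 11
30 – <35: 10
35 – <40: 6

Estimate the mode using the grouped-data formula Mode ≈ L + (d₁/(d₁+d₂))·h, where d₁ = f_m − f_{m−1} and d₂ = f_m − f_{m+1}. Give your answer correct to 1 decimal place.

17.1

Modal class: 15 – <20 (highest frequency 20).
d₁ = 20 − 14 = 6, d₂ = 20 − 12 = 8
Mode ≈ 15 + (6/(6+8)) × 5 = 15 + 2.1429 = 17.1429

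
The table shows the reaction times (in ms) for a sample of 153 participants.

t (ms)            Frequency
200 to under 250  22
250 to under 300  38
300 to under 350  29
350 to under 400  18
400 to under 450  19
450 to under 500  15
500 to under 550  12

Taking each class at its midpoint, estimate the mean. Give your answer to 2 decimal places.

346.90

Midpoints: 225, 275, 325, 375, 425, 475, 525
Σfm = 22×225 + 38×275 + 29×325 + 18×375 + 19×425 + 15×475 + 12×525 = 53075
n = Σf = 153
Mean = 53075 / 153 = 346.8954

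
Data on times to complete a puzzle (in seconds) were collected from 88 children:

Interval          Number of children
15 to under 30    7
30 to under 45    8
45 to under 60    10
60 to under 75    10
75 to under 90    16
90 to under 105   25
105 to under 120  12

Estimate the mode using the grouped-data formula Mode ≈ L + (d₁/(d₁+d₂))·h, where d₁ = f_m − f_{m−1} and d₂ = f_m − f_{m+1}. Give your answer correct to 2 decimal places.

96.14

Modal class: 90 to under 105 (highest frequency 25).
d₁ = 25 − 16 = 9, d₂ = 25 − 12 = 13
Mode ≈ 90 + (9/(9+13)) × 15 = 90 + 6.1364 = 96.1364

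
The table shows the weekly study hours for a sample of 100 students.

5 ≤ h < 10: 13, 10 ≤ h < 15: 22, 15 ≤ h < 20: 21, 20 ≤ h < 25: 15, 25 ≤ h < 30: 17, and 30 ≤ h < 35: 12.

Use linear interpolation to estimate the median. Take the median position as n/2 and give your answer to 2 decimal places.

Cumulative frequencies: 13, 35, 56, 71, 88, 100
n = 100; position = n/2 = 50.
This falls in the class 15 ≤ h < 20: L = 15, F = 35, f = 21, h = 5.
Median ≈ 15 + ((50 − 35) / 21) × 5 = 18.5714

18.57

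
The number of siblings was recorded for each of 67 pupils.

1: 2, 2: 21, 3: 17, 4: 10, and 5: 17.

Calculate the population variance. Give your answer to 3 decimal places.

1.517

Values: 1, 2, 3, 4, 5
n = 67, Σfx = 220, mean = 3.2836
Σfx² = 824
Σf(x − x̄)² = Σfx² − (Σfx)²/n = 824 − 220²/67 = 101.6119
Population variance = 101.6119 / 67 = 1.5166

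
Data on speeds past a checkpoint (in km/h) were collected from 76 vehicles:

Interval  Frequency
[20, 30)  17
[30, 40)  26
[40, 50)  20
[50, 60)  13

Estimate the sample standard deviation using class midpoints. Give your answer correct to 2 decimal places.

10.19

Midpoints: 25, 35, 45, 55
n = 76, Σfm = 2950, mean = 38.8158
Σfm² = 122300
Σf(m − x̄)² = Σfm² − (Σfm)²/n = 122300 − 2950²/76 = 7793.4211
Sample variance = 7793.4211 / 75 = 103.9123
Standard deviation = √103.9123 = 10.1937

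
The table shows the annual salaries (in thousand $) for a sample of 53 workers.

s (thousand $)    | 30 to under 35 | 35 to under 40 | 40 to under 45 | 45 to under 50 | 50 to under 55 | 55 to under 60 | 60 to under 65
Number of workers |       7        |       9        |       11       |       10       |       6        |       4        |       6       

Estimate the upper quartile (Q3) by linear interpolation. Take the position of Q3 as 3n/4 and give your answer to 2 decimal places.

52.29

Cumulative frequencies: 7, 16, 27, 37, 43, 47, 53
n = 53; position = 3n/4 = 39.75.
This falls in the class 50 to under 55: L = 50, F = 37, f = 6, h = 5.
Upper quartile ≈ 50 + ((39.75 − 37) / 6) × 5 = 52.2917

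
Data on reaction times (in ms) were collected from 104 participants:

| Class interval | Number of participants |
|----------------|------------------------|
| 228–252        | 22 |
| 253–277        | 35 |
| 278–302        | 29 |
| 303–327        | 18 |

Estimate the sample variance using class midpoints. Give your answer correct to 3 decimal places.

638.478

Midpoints: 240, 265, 290, 315
n = 104, Σfm = 28635, mean = 275.3365
Σfm² = 7950025
Σf(m − x̄)² = Σfm² − (Σfm)²/n = 7950025 − 28635²/104 = 65763.2212
Sample variance = 65763.2212 / 103 = 638.4779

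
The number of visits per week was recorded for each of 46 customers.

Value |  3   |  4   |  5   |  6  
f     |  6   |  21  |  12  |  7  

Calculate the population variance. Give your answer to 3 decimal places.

Values: 3, 4, 5, 6
n = 46, Σfx = 204, mean = 4.4348
Σfx² = 942
Σf(x − x̄)² = Σfx² − (Σfx)²/n = 942 − 204²/46 = 37.3043
Population variance = 37.3043 / 46 = 0.8110

0.811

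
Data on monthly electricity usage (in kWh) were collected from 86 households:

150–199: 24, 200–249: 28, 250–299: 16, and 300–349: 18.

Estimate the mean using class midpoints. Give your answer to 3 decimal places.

Midpoints: 174.5, 224.5, 274.5, 324.5
Σfm = 24×174.5 + 28×224.5 + 16×274.5 + 18×324.5 = 20707
n = Σf = 86
Mean = 20707 / 86 = 240.7791

240.779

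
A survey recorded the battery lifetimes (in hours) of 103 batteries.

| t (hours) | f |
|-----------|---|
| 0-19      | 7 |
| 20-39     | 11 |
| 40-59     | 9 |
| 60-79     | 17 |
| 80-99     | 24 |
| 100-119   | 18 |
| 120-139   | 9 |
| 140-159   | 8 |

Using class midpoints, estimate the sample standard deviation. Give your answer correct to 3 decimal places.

38.472

Midpoints: 9.5, 29.5, 49.5, 69.5, 89.5, 109.5, 129.5, 149.5
n = 103, Σfm = 8498.5, mean = 82.5097
Σfm² = 852175.75
Σf(m − x̄)² = Σfm² − (Σfm)²/n = 852175.75 − 8498.5²/103 = 150966.9903
Sample variance = 150966.9903 / 102 = 1480.0685
Standard deviation = √1480.0685 = 38.4717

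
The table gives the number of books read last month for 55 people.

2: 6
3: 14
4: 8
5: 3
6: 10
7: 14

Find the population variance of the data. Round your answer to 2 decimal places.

Values: 2, 3, 4, 5, 6, 7
n = 55, Σfx = 259, mean = 4.7091
Σfx² = 1399
Σf(x − x̄)² = Σfx² − (Σfx)²/n = 1399 − 259²/55 = 179.3455
Population variance = 179.3455 / 55 = 3.2608

3.26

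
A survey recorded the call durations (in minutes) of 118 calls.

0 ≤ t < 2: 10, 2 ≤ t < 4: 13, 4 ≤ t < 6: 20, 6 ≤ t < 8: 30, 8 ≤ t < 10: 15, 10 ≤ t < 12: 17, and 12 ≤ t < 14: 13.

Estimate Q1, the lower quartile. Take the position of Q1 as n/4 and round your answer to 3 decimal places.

Cumulative frequencies: 10, 23, 43, 73, 88, 105, 118
n = 118; position = n/4 = 29.5.
This falls in the class 4 ≤ t < 6: L = 4, F = 23, f = 20, h = 2.
Lower quartile ≈ 4 + ((29.5 − 23) / 20) × 2 = 4.6500

4.650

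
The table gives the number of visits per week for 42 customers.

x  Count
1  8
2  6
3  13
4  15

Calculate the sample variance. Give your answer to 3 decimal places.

1.264

Values: 1, 2, 3, 4
n = 42, Σfx = 119, mean = 2.8333
Σfx² = 389
Σf(x − x̄)² = Σfx² − (Σfx)²/n = 389 − 119²/42 = 51.8333
Sample variance = 51.8333 / 41 = 1.2642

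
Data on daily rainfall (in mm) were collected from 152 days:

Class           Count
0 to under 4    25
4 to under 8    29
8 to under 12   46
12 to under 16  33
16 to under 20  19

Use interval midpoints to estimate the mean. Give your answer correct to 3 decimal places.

Midpoints: 2, 6, 10, 14, 18
Σfm = 25×2 + 29×6 + 46×10 + 33×14 + 19×18 = 1488
n = Σf = 152
Mean = 1488 / 152 = 9.7895

9.789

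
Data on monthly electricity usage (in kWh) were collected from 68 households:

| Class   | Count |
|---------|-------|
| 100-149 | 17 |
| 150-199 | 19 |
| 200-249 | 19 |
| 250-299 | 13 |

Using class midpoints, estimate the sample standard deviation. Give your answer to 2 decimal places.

Midpoints: 124.5, 174.5, 224.5, 274.5
n = 68, Σfm = 13266, mean = 195.0882
Σfm² = 2779217
Σf(m − x̄)² = Σfm² − (Σfm)²/n = 2779217 − 13266²/68 = 191176.4706
Sample variance = 191176.4706 / 67 = 2853.3802
Standard deviation = √2853.3802 = 53.4170

53.42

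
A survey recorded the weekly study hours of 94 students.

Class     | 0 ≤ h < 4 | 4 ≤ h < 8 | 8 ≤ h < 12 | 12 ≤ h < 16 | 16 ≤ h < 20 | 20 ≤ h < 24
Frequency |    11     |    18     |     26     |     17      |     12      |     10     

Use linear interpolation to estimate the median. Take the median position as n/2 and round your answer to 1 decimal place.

10.8

Cumulative frequencies: 11, 29, 55, 72, 84, 94
n = 94; position = n/2 = 47.
This falls in the class 8 ≤ h < 12: L = 8, F = 29, f = 26, h = 4.
Median ≈ 8 + ((47 − 29) / 26) × 4 = 10.7692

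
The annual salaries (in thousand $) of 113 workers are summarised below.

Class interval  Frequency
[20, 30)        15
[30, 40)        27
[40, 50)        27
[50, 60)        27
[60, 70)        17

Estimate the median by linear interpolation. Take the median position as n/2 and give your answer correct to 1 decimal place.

Cumulative frequencies: 15, 42, 69, 96, 113
n = 113; position = n/2 = 56.5.
This falls in the class [40, 50): L = 40, F = 42, f = 27, h = 10.
Median ≈ 40 + ((56.5 − 42) / 27) × 10 = 45.3704

45.4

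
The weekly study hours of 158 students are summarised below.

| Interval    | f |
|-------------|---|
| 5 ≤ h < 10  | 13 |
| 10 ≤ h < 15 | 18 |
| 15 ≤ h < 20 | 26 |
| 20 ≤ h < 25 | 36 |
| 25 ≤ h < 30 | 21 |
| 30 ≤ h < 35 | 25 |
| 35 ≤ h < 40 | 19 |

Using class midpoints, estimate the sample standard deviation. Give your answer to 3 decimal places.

8.944

Midpoints: 7.5, 12.5, 17.5, 22.5, 27.5, 32.5, 37.5
n = 158, Σfm = 3690, mean = 23.3544
Σfm² = 98737.5
Σf(m − x̄)² = Σfm² − (Σfm)²/n = 98737.5 − 3690²/158 = 12559.6519
Sample variance = 12559.6519 / 157 = 79.9978
Standard deviation = √79.9978 = 8.9441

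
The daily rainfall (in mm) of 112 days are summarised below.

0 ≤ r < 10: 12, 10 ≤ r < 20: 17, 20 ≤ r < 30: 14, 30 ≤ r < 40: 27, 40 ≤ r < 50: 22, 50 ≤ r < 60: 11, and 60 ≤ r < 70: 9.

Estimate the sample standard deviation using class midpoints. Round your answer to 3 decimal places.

17.385

Midpoints: 5, 15, 25, 35, 45, 55, 65
n = 112, Σfm = 3790, mean = 33.8393
Σfm² = 161800
Σf(m − x̄)² = Σfm² − (Σfm)²/n = 161800 − 3790²/112 = 33549.1071
Sample variance = 33549.1071 / 111 = 302.2442
Standard deviation = √302.2442 = 17.3852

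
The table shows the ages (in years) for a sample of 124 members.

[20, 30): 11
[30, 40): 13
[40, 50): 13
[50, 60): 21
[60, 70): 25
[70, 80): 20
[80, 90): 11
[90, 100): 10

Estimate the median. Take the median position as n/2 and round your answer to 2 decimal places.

61.60

Cumulative frequencies: 11, 24, 37, 58, 83, 103, 114, 124
n = 124; position = n/2 = 62.
This falls in the class [60, 70): L = 60, F = 58, f = 25, h = 10.
Median ≈ 60 + ((62 − 58) / 25) × 10 = 61.6000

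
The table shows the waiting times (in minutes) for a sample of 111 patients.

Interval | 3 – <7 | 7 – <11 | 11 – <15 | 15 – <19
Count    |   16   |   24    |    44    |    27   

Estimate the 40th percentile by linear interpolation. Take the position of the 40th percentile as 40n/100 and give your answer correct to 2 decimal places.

11.40

Cumulative frequencies: 16, 40, 84, 111
n = 111; position = 40n/100 = 44.4.
This falls in the class 11 – <15: L = 11, F = 40, f = 44, h = 4.
40th percentile ≈ 11 + ((44.4 − 40) / 44) × 4 = 11.4000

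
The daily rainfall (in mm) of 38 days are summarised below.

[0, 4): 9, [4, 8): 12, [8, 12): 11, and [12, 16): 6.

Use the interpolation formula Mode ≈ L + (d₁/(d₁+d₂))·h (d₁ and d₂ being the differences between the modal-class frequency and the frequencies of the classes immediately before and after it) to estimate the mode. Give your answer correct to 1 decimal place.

7.0

Modal class: [4, 8) (highest frequency 12).
d₁ = 12 − 9 = 3, d₂ = 12 − 11 = 1
Mode ≈ 4 + (3/(3+1)) × 4 = 4 + 3.0000 = 7.0000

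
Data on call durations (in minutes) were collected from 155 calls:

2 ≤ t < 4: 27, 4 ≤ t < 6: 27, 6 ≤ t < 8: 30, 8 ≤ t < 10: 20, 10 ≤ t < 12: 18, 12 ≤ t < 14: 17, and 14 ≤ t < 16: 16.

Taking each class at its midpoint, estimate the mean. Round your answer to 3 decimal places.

8.161

Midpoints: 3, 5, 7, 9, 11, 13, 15
Σfm = 27×3 + 27×5 + 30×7 + 20×9 + 18×11 + 17×13 + 16×15 = 1265
n = Σf = 155
Mean = 1265 / 155 = 8.1613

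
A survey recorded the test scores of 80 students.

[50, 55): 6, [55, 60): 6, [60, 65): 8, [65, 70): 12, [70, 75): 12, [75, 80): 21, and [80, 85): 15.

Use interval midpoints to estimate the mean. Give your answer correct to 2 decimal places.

Midpoints: 52.5, 57.5, 62.5, 67.5, 72.5, 77.5, 82.5
Σfm = 6×52.5 + 6×57.5 + 8×62.5 + 12×67.5 + 12×72.5 + 21×77.5 + 15×82.5 = 5705
n = Σf = 80
Mean = 5705 / 80 = 71.3125

71.31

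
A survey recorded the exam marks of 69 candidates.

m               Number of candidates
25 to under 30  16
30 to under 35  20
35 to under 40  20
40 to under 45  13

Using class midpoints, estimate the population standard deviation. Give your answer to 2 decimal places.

5.21

Midpoints: 27.5, 32.5, 37.5, 42.5
n = 69, Σfm = 2392.5, mean = 34.6739
Σfm² = 84831.25
Σf(m − x̄)² = Σfm² − (Σfm)²/n = 84831.25 − 2392.5²/69 = 1873.9130
Population variance = 1873.9130 / 69 = 27.1582
Standard deviation = √27.1582 = 5.2113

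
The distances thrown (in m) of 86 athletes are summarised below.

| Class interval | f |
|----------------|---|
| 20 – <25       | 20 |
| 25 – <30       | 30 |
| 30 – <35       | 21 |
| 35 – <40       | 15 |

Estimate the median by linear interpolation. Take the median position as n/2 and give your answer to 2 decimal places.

Cumulative frequencies: 20, 50, 71, 86
n = 86; position = n/2 = 43.
This falls in the class 25 – <30: L = 25, F = 20, f = 30, h = 5.
Median ≈ 25 + ((43 − 20) / 30) × 5 = 28.8333

28.83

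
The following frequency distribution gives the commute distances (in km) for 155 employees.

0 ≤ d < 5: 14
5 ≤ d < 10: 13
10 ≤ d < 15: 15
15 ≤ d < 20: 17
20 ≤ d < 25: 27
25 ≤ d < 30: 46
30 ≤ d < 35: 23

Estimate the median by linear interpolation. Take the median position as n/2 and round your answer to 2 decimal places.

Cumulative frequencies: 14, 27, 42, 59, 86, 132, 155
n = 155; position = n/2 = 77.5.
This falls in the class 20 ≤ d < 25: L = 20, F = 59, f = 27, h = 5.
Median ≈ 20 + ((77.5 − 59) / 27) × 5 = 23.4259

23.43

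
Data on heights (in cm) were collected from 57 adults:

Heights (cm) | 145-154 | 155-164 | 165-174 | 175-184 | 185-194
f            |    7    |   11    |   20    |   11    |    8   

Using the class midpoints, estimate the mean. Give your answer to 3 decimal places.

169.851

Midpoints: 149.5, 159.5, 169.5, 179.5, 189.5
Σfm = 7×149.5 + 11×159.5 + 20×169.5 + 11×179.5 + 8×189.5 = 9681.5
n = Σf = 57
Mean = 9681.5 / 57 = 169.8509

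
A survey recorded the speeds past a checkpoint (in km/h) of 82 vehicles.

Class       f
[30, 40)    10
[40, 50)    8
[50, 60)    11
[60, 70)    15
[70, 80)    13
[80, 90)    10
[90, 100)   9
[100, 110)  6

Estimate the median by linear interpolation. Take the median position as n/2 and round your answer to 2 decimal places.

Cumulative frequencies: 10, 18, 29, 44, 57, 67, 76, 82
n = 82; position = n/2 = 41.
This falls in the class [60, 70): L = 60, F = 29, f = 15, h = 10.
Median ≈ 60 + ((41 − 29) / 15) × 10 = 68.0000

68.00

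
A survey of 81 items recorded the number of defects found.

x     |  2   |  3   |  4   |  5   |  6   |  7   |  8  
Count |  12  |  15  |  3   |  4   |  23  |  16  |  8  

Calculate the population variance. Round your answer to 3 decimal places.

Values: 2, 3, 4, 5, 6, 7, 8
n = 81, Σfx = 415, mean = 5.1235
Σfx² = 2455
Σf(x − x̄)² = Σfx² − (Σfx)²/n = 2455 − 415²/81 = 328.7654
Population variance = 328.7654 / 81 = 4.0588

4.059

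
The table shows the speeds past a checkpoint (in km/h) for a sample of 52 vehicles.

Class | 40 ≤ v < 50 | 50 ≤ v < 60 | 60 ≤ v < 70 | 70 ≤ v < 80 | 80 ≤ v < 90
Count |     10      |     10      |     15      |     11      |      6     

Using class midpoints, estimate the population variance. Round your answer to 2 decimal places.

Midpoints: 45, 55, 65, 75, 85
n = 52, Σfm = 3310, mean = 63.6538
Σfm² = 219100
Σf(m − x̄)² = Σfm² − (Σfm)²/n = 219100 − 3310²/52 = 8405.7692
Population variance = 8405.7692 / 52 = 161.6494

161.65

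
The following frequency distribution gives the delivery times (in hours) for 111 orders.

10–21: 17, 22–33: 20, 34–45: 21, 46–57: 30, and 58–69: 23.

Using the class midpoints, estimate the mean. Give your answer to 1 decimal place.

Midpoints: 15.5, 27.5, 39.5, 51.5, 63.5
Σfm = 17×15.5 + 20×27.5 + 21×39.5 + 30×51.5 + 23×63.5 = 4648.5
n = Σf = 111
Mean = 4648.5 / 111 = 41.8784

41.9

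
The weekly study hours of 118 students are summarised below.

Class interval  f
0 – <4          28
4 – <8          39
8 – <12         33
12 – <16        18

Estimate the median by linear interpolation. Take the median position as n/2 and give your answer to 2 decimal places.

Cumulative frequencies: 28, 67, 100, 118
n = 118; position = n/2 = 59.
This falls in the class 4 – <8: L = 4, F = 28, f = 39, h = 4.
Median ≈ 4 + ((59 − 28) / 39) × 4 = 7.1795

7.18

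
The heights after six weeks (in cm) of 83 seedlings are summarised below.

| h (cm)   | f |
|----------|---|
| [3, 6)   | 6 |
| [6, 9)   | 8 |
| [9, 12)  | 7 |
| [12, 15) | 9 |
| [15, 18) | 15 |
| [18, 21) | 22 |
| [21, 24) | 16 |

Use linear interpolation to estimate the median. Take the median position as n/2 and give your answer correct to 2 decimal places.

Cumulative frequencies: 6, 14, 21, 30, 45, 67, 83
n = 83; position = n/2 = 41.5.
This falls in the class [15, 18): L = 15, F = 30, f = 15, h = 3.
Median ≈ 15 + ((41.5 − 30) / 15) × 3 = 17.3000

17.30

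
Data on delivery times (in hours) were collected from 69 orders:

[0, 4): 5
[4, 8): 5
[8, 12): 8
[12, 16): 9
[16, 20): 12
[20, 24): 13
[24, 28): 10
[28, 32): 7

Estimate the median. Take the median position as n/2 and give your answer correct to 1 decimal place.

18.5

Cumulative frequencies: 5, 10, 18, 27, 39, 52, 62, 69
n = 69; position = n/2 = 34.5.
This falls in the class [16, 20): L = 16, F = 27, f = 12, h = 4.
Median ≈ 16 + ((34.5 − 27) / 12) × 4 = 18.5000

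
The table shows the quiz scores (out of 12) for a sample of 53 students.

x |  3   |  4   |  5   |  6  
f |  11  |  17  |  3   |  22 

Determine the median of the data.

Cumulative frequencies: 11, 28, 31, 53
n = 53, so the median is the value in position (n+1)/2 = 27.
Position 27 falls at value 4.

4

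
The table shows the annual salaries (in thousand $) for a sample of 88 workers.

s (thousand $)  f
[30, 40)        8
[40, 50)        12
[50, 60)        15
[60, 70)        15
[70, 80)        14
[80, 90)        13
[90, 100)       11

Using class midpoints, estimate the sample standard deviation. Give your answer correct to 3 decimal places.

Midpoints: 35, 45, 55, 65, 75, 85, 95
n = 88, Σfm = 5820, mean = 66.1364
Σfm² = 414800
Σf(m − x̄)² = Σfm² − (Σfm)²/n = 414800 − 5820²/88 = 29886.3636
Sample variance = 29886.3636 / 87 = 343.5214
Standard deviation = √343.5214 = 18.5343

18.534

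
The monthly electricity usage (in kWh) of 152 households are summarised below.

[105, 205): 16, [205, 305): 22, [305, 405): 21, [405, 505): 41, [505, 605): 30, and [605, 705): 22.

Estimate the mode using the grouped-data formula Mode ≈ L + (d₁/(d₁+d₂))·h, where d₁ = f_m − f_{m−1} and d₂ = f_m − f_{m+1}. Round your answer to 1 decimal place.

469.5

Modal class: [405, 505) (highest frequency 41).
d₁ = 41 − 21 = 20, d₂ = 41 − 30 = 11
Mode ≈ 405 + (20/(20+11)) × 100 = 405 + 64.5161 = 469.5161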